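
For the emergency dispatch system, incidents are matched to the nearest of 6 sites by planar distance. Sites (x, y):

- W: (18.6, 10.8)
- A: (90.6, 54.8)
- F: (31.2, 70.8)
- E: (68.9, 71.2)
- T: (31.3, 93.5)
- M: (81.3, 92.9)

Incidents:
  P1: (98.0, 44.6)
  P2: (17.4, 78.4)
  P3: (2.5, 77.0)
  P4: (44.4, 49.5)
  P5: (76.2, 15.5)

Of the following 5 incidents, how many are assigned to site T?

0

P1 → A
P2 → F
P3 → F
P4 → F
P5 → A
0 of the 5 go to T.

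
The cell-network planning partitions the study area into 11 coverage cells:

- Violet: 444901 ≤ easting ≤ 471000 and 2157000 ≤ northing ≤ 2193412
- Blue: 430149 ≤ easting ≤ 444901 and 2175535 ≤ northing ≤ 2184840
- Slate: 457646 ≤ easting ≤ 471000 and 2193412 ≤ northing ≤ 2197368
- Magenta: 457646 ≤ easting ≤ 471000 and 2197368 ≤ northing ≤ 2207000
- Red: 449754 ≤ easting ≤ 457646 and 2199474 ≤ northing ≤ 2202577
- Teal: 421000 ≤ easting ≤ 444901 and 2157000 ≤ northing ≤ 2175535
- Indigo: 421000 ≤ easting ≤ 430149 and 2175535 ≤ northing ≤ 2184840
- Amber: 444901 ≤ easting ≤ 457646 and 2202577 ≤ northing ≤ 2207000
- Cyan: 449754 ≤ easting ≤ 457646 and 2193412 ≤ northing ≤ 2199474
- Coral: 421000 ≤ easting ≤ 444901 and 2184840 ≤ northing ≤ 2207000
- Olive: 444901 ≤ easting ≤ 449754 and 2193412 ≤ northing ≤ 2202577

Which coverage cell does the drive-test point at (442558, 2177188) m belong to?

The point has easting = 442558 and northing = 2177188.
Only Blue satisfies 430149 ≤ easting ≤ 444901 and 2175535 ≤ northing ≤ 2184840.

Blue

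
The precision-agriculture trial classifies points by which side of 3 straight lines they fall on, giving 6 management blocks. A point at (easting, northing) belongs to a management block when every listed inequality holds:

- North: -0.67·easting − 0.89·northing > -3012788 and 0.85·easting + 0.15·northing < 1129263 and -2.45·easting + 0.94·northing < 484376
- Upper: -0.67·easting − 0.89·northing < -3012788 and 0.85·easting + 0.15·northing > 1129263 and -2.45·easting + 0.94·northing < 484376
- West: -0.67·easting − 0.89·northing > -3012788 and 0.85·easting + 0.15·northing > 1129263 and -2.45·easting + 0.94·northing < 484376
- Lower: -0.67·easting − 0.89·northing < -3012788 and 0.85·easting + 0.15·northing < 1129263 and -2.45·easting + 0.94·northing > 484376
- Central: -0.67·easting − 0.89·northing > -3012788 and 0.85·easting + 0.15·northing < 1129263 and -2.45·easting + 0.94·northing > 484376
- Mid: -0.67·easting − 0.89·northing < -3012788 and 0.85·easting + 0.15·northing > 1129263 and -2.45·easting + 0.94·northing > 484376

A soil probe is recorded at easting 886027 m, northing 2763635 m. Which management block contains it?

-0.67·886027 − 0.89·2763635 = -3053273.240, which is < -3012788
0.85·886027 + 0.15·2763635 = 1167668.200, which is > 1129263
-2.45·886027 + 0.94·2763635 = 427050.750, which is < 484376
This sign pattern matches Upper.

Upper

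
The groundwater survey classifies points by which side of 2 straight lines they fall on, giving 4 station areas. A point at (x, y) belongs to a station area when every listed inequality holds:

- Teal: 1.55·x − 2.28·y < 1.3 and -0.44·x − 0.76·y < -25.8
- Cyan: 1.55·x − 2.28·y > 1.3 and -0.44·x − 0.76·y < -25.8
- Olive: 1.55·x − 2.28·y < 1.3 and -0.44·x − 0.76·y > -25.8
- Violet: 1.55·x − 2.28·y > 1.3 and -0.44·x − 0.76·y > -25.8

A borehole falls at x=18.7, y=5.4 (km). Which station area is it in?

Violet

1.55·18.7 − 2.28·5.4 = 16.673, which is > 1.3
-0.44·18.7 − 0.76·5.4 = -12.332, which is > -25.8
This sign pattern matches Violet.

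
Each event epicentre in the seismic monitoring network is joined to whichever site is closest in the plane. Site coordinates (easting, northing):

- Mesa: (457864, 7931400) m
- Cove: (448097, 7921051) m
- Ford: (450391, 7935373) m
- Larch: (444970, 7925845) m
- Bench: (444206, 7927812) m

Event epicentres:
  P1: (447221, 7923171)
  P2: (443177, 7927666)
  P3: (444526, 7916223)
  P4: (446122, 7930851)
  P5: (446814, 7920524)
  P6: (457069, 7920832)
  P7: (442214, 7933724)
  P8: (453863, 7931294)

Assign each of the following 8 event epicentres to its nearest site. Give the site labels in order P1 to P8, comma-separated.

P1 → Cove (d²=5261776.00)
P2 → Bench (d²=1080157.00)
P3 → Cove (d²=36061625.00)
P4 → Bench (d²=12906577.00)
P5 → Cove (d²=1923818.00)
P6 → Cove (d²=80544745.00)
P7 → Bench (d²=38919808.00)
P8 → Mesa (d²=16019237.00)

Cove, Bench, Cove, Bench, Cove, Cove, Bench, Mesa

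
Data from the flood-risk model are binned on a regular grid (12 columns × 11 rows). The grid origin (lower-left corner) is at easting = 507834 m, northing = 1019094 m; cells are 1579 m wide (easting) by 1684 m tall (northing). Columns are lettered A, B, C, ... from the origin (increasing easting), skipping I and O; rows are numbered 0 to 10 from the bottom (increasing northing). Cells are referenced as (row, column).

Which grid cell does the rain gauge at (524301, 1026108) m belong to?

(4, L)

Column index: ⌊(524301 − 507834) / 1579⌋ = ⌊10.429⌋ = 10 → column L
Row offset from origin: ⌊(1026108 − 1019094) / 1684⌋ = ⌊4.165⌋ = 4 → row 4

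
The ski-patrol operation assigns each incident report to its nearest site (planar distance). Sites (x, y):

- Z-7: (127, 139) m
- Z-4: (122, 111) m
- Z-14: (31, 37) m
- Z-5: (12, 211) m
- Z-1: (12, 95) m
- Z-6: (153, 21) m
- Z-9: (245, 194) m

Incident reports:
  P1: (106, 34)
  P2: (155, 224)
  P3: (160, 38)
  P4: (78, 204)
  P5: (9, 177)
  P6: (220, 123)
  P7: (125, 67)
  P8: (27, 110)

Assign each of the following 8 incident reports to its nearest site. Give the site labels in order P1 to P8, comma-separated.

P1 → Z-6 (d²=2378.00)
P2 → Z-7 (d²=8009.00)
P3 → Z-6 (d²=338.00)
P4 → Z-5 (d²=4405.00)
P5 → Z-5 (d²=1165.00)
P6 → Z-9 (d²=5666.00)
P7 → Z-4 (d²=1945.00)
P8 → Z-1 (d²=450.00)

Z-6, Z-7, Z-6, Z-5, Z-5, Z-9, Z-4, Z-1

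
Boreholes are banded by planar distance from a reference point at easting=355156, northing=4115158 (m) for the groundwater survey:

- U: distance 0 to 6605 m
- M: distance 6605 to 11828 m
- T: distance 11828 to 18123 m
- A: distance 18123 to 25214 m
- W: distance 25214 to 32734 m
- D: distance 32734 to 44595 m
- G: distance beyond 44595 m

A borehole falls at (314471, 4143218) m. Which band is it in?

Distance = √((314471−355156)² + (4143218−4115158)²) = √(1655269225.000 + 787363600.000) = 49422.999 m.
44595 ≤ 49422.999 < ∞ → G.

G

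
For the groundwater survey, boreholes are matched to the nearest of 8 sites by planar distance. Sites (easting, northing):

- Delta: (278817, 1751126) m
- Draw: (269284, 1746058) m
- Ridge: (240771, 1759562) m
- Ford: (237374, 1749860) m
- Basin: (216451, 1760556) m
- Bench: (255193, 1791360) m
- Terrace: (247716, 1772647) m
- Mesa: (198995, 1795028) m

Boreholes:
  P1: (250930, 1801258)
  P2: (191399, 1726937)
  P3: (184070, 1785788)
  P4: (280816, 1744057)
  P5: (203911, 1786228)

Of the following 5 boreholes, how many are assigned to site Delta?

1

P1 → Bench
P2 → Basin
P3 → Mesa
P4 → Delta
P5 → Mesa
1 of the 5 goes to Delta.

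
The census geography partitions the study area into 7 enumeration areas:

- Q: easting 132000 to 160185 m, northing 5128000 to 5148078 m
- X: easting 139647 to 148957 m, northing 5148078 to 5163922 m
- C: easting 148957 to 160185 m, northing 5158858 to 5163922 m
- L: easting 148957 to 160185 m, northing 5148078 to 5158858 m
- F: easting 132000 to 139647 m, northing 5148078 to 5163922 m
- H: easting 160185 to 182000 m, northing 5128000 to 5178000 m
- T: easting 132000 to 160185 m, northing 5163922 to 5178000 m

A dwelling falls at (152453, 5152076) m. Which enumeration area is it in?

L

The point has easting = 152453 and northing = 5152076.
Only L satisfies 148957 ≤ easting ≤ 160185 and 5148078 ≤ northing ≤ 5158858.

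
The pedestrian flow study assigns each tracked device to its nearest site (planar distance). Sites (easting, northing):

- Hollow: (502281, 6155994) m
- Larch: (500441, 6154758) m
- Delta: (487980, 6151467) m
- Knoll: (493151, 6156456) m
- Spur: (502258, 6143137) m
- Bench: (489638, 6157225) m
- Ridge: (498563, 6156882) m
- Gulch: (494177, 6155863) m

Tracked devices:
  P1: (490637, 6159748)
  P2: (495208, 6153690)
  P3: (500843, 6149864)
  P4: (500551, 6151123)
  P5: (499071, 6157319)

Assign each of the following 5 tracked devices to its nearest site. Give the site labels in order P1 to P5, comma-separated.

P1 → Bench (d²=7363530.00)
P2 → Gulch (d²=5784890.00)
P3 → Larch (d²=24112840.00)
P4 → Larch (d²=13225325.00)
P5 → Ridge (d²=449033.00)

Bench, Gulch, Larch, Larch, Ridge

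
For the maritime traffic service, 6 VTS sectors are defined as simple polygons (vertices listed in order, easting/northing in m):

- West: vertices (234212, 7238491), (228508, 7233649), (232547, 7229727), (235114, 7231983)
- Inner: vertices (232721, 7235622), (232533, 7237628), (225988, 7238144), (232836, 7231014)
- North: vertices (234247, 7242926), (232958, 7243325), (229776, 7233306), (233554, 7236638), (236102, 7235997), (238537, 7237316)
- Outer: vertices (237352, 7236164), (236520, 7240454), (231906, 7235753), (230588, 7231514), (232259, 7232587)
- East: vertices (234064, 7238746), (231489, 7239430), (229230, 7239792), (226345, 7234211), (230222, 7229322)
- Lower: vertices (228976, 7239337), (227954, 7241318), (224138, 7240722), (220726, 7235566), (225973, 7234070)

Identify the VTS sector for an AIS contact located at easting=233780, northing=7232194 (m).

Cast a ray rightward from (233780, 7232194). For each polygon, the edges (by vertex number in listed order) whose endpoints lie on opposite sides of northing = 7232194, where each meets that height, and whether that is right or left of the point:
West: 2–3 at easting≈230006.4 (left), 4–1 at easting≈235084.8 (right) → 1 crossing.
Inner: 3–4 at easting≈231702.7 (left), 4–1 at easting≈232806.6 (left) → 0 crossings.
North: no edge straddles that height → 0 crossings.
Outer: 3–4 at easting≈230799.4 (left), 4–5 at easting≈231647.0 (left) → 0 crossings.
East: 4–5 at easting≈227944.5 (left), 5–1 at easting≈231392.9 (left) → 0 crossings.
Lower: no edge straddles that height → 0 crossings.
Only West has an odd count, so the point is inside West.

West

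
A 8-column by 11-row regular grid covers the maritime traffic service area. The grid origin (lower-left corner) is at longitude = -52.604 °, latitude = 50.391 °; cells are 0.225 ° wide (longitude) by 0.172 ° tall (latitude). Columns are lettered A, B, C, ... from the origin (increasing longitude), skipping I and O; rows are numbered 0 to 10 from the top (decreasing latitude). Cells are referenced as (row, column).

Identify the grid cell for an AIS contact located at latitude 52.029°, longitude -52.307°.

Column index: ⌊(-52.307 − -52.604) / 0.225⌋ = ⌊1.320⌋ = 1 → column B
Row offset from origin: ⌊(52.029 − 50.391) / 0.172⌋ = ⌊9.523⌋ = 9 → row 1 (counted from top)

(1, B)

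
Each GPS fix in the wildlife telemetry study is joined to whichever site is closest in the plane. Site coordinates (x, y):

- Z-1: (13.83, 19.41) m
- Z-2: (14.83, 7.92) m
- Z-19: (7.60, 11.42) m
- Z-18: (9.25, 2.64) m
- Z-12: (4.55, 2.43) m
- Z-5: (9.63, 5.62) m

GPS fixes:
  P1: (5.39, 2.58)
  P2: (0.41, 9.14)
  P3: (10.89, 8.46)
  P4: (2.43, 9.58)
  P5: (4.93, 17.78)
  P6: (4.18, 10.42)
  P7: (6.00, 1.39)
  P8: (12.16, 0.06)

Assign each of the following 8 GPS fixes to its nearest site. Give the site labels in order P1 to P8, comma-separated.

P1 → Z-12 (d²=0.73)
P2 → Z-19 (d²=56.89)
P3 → Z-5 (d²=9.65)
P4 → Z-19 (d²=30.11)
P5 → Z-19 (d²=47.58)
P6 → Z-19 (d²=12.70)
P7 → Z-12 (d²=3.18)
P8 → Z-18 (d²=15.12)

Z-12, Z-19, Z-5, Z-19, Z-19, Z-19, Z-12, Z-18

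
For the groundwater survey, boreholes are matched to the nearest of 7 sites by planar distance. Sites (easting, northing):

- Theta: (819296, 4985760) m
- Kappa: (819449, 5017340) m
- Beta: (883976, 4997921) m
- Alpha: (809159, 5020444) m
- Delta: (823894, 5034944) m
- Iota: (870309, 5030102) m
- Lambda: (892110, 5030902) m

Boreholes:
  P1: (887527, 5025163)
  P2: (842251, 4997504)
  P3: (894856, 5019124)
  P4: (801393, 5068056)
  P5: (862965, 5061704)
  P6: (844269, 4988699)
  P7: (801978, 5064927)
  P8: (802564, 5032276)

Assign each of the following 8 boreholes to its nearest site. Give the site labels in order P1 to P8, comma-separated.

P1 → Lambda (d²=53940010.00)
P2 → Theta (d²=664853561.00)
P3 → Lambda (d²=146261800.00)
P4 → Delta (d²=1602699545.00)
P5 → Iota (d²=1052620740.00)
P6 → Theta (d²=632288450.00)
P7 → Delta (d²=1379291345.00)
P8 → Alpha (d²=183490249.00)

Lambda, Theta, Lambda, Delta, Iota, Theta, Delta, Alpha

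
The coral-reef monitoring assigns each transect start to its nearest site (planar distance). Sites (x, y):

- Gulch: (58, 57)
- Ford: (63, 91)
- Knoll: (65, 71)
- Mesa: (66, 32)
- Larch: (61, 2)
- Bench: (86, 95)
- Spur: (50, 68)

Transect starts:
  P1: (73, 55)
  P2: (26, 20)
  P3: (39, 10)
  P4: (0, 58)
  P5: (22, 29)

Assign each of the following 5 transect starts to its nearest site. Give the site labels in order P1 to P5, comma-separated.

P1 → Gulch (d²=229.00)
P2 → Larch (d²=1549.00)
P3 → Larch (d²=548.00)
P4 → Spur (d²=2600.00)
P5 → Mesa (d²=1945.00)

Gulch, Larch, Larch, Spur, Mesa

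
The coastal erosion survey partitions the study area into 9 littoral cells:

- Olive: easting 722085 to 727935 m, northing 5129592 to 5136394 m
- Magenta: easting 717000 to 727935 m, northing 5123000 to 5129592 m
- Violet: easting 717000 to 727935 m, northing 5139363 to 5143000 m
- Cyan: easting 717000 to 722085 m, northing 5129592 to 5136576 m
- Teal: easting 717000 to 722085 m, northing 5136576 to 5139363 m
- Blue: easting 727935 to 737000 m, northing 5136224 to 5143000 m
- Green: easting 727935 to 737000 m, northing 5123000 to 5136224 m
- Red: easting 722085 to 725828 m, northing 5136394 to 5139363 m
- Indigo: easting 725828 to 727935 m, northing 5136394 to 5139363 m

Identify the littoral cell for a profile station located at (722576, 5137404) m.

The point has easting = 722576 and northing = 5137404.
Only Red satisfies 722085 ≤ easting ≤ 725828 and 5136394 ≤ northing ≤ 5139363.

Red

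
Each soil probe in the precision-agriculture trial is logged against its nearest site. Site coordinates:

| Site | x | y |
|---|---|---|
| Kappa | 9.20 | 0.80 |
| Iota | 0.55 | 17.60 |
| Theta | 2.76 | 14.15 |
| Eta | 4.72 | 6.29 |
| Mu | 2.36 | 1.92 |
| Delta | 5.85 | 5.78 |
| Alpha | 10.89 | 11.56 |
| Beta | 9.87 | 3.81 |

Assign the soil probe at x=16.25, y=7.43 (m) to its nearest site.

Squared distances to each site:
Kappa: 93.659; Iota: 349.919; Theta: 227.138; Eta: 134.241; Mu: 223.292; Delta: 110.883; Alpha: 45.787; Beta: 53.809.
Minimum at Alpha.

Alpha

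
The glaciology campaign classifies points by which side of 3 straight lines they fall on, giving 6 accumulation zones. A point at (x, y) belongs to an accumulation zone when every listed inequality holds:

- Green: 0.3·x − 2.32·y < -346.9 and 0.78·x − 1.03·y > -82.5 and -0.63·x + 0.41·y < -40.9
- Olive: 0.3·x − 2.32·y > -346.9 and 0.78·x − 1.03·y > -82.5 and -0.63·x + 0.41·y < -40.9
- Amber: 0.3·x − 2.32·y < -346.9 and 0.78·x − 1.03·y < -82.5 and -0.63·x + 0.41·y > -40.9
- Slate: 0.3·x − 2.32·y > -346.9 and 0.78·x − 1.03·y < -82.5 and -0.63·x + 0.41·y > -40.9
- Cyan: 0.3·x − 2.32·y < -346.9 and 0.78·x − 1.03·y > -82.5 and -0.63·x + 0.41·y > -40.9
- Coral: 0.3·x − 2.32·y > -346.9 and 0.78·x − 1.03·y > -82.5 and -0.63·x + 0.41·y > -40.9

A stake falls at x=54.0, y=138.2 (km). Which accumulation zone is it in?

Slate

0.3·54.0 − 2.32·138.2 = -304.424, which is > -346.9
0.78·54.0 − 1.03·138.2 = -100.226, which is < -82.5
-0.63·54.0 + 0.41·138.2 = 22.642, which is > -40.9
This sign pattern matches Slate.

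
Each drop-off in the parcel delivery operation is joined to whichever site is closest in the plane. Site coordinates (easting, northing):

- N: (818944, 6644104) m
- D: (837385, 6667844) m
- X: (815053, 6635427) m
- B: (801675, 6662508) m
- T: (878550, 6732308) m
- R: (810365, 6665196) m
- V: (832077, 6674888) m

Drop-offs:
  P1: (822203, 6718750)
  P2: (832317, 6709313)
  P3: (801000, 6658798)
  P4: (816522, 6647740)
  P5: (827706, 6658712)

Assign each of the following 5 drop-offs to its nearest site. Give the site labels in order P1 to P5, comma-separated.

P1 → V (d²=2021370920.00)
P2 → V (d²=1185138225.00)
P3 → B (d²=14219725.00)
P4 → N (d²=19086580.00)
P5 → D (d²=177076465.00)

V, V, B, N, D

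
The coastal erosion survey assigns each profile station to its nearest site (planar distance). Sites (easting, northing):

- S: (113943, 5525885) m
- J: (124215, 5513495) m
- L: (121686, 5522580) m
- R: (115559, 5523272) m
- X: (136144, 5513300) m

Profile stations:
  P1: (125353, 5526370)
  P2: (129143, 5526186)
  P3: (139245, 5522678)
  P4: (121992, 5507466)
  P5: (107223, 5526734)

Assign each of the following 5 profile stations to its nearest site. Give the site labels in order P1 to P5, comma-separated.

P1 → L (d²=27810989.00)
P2 → L (d²=68610085.00)
P3 → X (d²=97563085.00)
P4 → J (d²=41290570.00)
P5 → S (d²=45879201.00)

L, L, X, J, S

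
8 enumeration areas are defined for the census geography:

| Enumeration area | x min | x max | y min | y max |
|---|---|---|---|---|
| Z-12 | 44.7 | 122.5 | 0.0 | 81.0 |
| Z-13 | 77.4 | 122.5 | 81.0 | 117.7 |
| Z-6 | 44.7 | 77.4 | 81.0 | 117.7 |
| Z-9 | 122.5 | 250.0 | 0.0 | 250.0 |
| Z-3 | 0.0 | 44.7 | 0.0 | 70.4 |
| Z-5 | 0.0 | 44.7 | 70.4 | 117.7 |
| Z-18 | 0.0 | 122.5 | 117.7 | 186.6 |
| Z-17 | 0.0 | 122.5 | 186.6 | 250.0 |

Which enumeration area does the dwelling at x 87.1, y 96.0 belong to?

Z-13

The point has x = 87.1 and y = 96.0.
Only Z-13 satisfies 77.4 ≤ x ≤ 122.5 and 81.0 ≤ y ≤ 117.7.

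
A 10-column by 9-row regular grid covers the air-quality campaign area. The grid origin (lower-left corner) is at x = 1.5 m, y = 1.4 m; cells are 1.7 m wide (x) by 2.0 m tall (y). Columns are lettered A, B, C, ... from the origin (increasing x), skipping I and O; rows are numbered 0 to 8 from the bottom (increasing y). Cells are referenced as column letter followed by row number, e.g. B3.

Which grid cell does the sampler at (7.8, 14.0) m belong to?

Column index: ⌊(7.8 − 1.5) / 1.7⌋ = ⌊3.706⌋ = 3 → column D
Row offset from origin: ⌊(14.0 − 1.4) / 2.0⌋ = ⌊6.300⌋ = 6 → row 6

D6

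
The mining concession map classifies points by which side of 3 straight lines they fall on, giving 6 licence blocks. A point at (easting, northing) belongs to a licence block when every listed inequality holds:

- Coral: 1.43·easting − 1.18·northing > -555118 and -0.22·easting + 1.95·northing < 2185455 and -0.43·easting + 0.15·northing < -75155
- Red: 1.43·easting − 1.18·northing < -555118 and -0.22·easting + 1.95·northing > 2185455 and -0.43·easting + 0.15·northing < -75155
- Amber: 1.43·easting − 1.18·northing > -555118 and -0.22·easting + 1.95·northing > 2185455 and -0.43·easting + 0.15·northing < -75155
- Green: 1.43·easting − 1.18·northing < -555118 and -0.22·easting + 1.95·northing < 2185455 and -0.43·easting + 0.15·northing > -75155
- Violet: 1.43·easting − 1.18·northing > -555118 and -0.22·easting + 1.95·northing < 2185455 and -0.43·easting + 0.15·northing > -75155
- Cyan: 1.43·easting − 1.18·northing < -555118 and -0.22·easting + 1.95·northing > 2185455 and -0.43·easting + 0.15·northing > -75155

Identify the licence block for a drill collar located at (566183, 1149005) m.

1.43·566183 − 1.18·1149005 = -546184.210, which is > -555118
-0.22·566183 + 1.95·1149005 = 2115999.490, which is < 2185455
-0.43·566183 + 0.15·1149005 = -71107.940, which is > -75155
This sign pattern matches Violet.

Violet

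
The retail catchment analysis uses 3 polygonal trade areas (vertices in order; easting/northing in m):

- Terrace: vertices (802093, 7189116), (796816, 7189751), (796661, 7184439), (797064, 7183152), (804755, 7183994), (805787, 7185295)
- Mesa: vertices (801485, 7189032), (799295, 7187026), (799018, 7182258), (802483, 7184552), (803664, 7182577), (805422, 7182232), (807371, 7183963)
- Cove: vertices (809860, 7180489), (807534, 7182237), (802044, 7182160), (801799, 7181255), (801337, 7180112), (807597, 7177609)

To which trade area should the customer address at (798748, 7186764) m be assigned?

Cast a ray rightward from (798748, 7186764). For each polygon, the edges (by vertex number in listed order) whose endpoints lie on opposite sides of northing = 7186764, where each meets that height, and whether that is right or left of the point:
Terrace: 2–3 at easting≈796728.8 (left), 6–1 at easting≈804366.8 (right) → 1 crossing.
Mesa: 2–3 at easting≈799279.8 (right), 7–1 at easting≈804118.5 (right) → 2 crossings.
Cove: no edge straddles that height → 0 crossings.
Only Terrace has an odd count, so the point is inside Terrace.

Terrace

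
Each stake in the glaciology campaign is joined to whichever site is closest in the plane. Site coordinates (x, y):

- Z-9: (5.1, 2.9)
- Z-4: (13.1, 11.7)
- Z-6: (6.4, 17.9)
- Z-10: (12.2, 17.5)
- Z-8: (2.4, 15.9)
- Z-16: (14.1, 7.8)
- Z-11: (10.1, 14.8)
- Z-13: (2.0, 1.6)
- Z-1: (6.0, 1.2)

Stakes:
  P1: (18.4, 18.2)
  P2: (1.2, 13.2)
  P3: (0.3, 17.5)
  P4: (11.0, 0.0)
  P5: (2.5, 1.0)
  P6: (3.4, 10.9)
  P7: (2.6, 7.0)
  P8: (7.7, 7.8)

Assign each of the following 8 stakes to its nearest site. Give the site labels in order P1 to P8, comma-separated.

P1 → Z-10 (d²=38.93)
P2 → Z-8 (d²=8.73)
P3 → Z-8 (d²=6.97)
P4 → Z-1 (d²=26.44)
P5 → Z-13 (d²=0.61)
P6 → Z-8 (d²=26.00)
P7 → Z-9 (d²=23.06)
P8 → Z-9 (d²=30.77)

Z-10, Z-8, Z-8, Z-1, Z-13, Z-8, Z-9, Z-9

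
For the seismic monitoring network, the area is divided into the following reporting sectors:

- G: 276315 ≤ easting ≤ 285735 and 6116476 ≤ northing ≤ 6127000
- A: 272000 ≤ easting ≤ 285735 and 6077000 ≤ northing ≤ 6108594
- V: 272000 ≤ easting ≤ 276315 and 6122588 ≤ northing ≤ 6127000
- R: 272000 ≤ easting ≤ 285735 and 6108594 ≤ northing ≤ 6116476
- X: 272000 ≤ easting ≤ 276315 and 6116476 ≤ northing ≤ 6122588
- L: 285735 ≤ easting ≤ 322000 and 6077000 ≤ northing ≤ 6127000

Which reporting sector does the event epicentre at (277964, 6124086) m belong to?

The point has easting = 277964 and northing = 6124086.
Only G satisfies 276315 ≤ easting ≤ 285735 and 6116476 ≤ northing ≤ 6127000.

G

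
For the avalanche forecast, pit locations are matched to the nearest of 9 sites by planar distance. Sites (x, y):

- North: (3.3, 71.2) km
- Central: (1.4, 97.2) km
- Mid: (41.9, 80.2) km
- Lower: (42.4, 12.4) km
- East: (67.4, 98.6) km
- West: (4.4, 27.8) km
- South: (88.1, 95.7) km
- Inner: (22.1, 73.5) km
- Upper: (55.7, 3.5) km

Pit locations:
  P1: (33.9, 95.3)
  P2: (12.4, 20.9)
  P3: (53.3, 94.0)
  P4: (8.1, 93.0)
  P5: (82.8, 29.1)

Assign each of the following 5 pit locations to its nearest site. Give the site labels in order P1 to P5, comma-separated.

Mid, West, East, Central, Upper

P1 → Mid (d²=292.01)
P2 → West (d²=111.61)
P3 → East (d²=219.97)
P4 → Central (d²=62.53)
P5 → Upper (d²=1389.77)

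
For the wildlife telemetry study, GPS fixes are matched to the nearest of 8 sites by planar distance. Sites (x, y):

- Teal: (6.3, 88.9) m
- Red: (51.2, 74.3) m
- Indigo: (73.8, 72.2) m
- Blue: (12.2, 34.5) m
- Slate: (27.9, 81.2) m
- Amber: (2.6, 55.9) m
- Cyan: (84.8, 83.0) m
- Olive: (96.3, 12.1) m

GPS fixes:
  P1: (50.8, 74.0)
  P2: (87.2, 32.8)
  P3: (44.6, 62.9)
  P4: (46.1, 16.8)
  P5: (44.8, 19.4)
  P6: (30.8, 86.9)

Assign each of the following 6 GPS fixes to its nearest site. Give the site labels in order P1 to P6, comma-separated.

P1 → Red (d²=0.25)
P2 → Olive (d²=511.30)
P3 → Red (d²=173.52)
P4 → Blue (d²=1462.50)
P5 → Blue (d²=1290.77)
P6 → Slate (d²=40.90)

Red, Olive, Red, Blue, Blue, Slate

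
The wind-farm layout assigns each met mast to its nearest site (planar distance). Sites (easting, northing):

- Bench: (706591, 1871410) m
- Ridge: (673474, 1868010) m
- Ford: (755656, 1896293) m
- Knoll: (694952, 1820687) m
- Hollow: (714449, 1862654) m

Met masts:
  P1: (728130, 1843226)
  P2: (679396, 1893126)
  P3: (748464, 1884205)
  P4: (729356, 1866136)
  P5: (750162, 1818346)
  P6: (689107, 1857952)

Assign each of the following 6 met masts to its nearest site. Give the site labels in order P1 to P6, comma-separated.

Hollow, Ridge, Ford, Hollow, Knoll, Ridge

P1 → Hollow (d²=564616945.00)
P2 → Ridge (d²=665883540.00)
P3 → Ford (d²=197844608.00)
P4 → Hollow (d²=234342973.00)
P5 → Knoll (d²=3053624381.00)
P6 → Ridge (d²=345554053.00)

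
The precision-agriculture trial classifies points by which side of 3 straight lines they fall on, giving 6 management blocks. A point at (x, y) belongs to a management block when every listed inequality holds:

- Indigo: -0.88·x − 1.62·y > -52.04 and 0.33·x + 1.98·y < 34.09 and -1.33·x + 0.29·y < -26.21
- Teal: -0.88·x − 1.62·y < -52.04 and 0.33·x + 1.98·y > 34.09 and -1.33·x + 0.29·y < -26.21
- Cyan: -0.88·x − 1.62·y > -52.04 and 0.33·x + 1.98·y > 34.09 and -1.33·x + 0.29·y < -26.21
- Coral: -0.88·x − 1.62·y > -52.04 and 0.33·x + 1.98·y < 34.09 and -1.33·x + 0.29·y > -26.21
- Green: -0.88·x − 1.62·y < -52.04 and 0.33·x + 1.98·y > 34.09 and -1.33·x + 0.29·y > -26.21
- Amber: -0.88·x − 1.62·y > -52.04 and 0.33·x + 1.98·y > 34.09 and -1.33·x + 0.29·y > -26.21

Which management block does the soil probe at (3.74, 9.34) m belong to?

-0.88·3.74 − 1.62·9.34 = -18.422, which is > -52.04
0.33·3.74 + 1.98·9.34 = 19.727, which is < 34.09
-1.33·3.74 + 0.29·9.34 = -2.266, which is > -26.21
This sign pattern matches Coral.

Coral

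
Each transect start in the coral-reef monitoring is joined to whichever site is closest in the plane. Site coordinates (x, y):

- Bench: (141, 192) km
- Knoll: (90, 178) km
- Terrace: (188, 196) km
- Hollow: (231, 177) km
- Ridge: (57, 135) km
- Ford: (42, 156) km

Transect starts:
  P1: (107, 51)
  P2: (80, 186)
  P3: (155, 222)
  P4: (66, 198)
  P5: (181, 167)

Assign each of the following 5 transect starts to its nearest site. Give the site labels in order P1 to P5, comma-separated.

P1 → Ridge (d²=9556.00)
P2 → Knoll (d²=164.00)
P3 → Bench (d²=1096.00)
P4 → Knoll (d²=976.00)
P5 → Terrace (d²=890.00)

Ridge, Knoll, Bench, Knoll, Terrace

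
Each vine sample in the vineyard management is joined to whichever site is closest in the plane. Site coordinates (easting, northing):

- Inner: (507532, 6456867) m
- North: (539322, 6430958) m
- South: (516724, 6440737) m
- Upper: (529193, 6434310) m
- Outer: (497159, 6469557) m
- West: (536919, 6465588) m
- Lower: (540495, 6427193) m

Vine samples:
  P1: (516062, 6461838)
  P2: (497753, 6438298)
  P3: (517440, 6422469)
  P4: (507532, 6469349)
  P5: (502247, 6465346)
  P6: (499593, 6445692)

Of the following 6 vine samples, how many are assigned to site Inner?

P1 → Inner
P2 → South
P3 → Upper
P4 → Outer
P5 → Outer
P6 → Inner
2 of the 6 go to Inner.

2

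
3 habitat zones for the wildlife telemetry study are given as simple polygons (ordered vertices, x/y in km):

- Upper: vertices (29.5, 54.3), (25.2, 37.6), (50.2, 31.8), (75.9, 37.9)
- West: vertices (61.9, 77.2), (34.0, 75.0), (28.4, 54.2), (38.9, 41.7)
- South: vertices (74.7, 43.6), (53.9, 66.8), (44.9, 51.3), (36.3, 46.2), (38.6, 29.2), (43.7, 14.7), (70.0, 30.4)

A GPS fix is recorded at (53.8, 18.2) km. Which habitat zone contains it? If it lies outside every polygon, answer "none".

Cast a ray rightward from (53.8, 18.2). For each polygon, the edges (by vertex number in listed order) whose endpoints lie on opposite sides of y = 18.2, where each meets that height, and whether that is right or left of the point:
Upper: no edge straddles that height → 0 crossings.
West: no edge straddles that height → 0 crossings.
South: 5–6 at x≈42.47 (left), 6–7 at x≈49.56 (left) → 0 crossings.
All counts are even, so the point lies outside every listed polygon.

none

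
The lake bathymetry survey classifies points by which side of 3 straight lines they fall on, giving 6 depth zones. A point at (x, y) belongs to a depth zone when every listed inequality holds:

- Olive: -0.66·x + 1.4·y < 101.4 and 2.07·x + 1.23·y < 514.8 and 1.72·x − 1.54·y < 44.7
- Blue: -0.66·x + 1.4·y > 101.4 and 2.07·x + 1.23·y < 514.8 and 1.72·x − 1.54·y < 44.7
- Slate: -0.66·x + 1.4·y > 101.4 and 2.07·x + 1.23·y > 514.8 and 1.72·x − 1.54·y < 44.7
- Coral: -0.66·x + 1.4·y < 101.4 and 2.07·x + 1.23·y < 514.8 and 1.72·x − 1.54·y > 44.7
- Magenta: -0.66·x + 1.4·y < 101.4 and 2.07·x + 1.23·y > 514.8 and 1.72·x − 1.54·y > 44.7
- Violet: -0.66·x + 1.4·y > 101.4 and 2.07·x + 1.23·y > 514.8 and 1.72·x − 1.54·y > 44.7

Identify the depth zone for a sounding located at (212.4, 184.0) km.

-0.66·212.4 + 1.4·184.0 = 117.416, which is > 101.4
2.07·212.4 + 1.23·184.0 = 665.988, which is > 514.8
1.72·212.4 − 1.54·184.0 = 81.968, which is > 44.7
This sign pattern matches Violet.

Violet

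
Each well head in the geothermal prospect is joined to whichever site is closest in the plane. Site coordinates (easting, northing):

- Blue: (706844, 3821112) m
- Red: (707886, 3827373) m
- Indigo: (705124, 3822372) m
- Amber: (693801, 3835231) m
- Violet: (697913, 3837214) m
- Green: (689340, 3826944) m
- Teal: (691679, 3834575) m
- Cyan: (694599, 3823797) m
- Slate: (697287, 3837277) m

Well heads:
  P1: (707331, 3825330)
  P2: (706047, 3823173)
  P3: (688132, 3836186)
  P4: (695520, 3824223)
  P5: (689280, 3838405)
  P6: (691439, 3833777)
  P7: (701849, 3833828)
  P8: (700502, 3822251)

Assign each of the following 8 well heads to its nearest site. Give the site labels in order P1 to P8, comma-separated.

Red, Indigo, Teal, Cyan, Teal, Teal, Violet, Indigo

P1 → Red (d²=4481874.00)
P2 → Indigo (d²=1493530.00)
P3 → Teal (d²=15176530.00)
P4 → Cyan (d²=1029717.00)
P5 → Teal (d²=20424101.00)
P6 → Teal (d²=694404.00)
P7 → Violet (d²=26957092.00)
P8 → Indigo (d²=21377525.00)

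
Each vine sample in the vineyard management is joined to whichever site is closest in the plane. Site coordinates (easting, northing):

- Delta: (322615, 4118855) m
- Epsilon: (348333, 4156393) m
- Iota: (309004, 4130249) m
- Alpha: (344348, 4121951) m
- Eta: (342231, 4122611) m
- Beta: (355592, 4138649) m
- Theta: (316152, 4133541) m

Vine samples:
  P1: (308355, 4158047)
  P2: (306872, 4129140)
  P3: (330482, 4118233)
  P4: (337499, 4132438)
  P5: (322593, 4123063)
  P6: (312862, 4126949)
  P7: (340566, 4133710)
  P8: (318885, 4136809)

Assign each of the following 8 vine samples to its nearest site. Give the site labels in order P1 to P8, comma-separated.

Theta, Iota, Delta, Eta, Delta, Iota, Eta, Theta

P1 → Theta (d²=661337245.00)
P2 → Iota (d²=5775305.00)
P3 → Delta (d²=62276573.00)
P4 → Eta (d²=118961753.00)
P5 → Delta (d²=17707748.00)
P6 → Iota (d²=25774164.00)
P7 → Eta (d²=125960026.00)
P8 → Theta (d²=18149113.00)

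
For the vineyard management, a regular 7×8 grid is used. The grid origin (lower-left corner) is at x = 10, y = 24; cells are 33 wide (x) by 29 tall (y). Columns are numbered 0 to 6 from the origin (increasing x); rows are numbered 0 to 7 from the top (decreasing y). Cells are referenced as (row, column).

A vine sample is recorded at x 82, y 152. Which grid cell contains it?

(3, 2)

Column index: ⌊(82 − 10) / 33⌋ = ⌊2.182⌋ = 2
Row offset from origin: ⌊(152 − 24) / 29⌋ = ⌊4.414⌋ = 4 → row 3 (counted from top)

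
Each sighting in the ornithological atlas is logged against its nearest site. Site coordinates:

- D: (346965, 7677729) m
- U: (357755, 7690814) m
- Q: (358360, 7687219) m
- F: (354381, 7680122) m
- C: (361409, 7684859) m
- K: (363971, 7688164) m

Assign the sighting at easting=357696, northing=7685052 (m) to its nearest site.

Squared distances to each site:
D: 168780690.000; U: 33204125.000; Q: 5136785.000; F: 35294125.000; C: 13823618.000; K: 49060169.000.
Minimum at Q.

Q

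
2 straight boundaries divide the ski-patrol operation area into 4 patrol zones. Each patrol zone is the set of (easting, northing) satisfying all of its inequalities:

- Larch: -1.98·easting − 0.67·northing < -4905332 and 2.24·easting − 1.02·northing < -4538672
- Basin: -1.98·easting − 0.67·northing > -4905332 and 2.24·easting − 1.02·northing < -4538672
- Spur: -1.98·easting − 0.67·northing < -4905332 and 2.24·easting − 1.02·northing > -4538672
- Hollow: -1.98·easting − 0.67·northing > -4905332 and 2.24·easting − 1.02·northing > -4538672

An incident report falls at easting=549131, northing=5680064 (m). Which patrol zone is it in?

-1.98·549131 − 0.67·5680064 = -4892922.260, which is > -4905332
2.24·549131 − 1.02·5680064 = -4563611.840, which is < -4538672
This sign pattern matches Basin.

Basin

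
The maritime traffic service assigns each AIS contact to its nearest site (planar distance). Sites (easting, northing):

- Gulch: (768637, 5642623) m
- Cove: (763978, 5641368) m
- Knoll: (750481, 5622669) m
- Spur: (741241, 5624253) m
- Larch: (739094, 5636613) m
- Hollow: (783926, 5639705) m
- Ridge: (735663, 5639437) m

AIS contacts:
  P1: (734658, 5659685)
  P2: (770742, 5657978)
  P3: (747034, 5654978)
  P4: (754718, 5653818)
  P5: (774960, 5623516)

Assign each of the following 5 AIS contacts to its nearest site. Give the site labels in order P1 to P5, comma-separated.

Ridge, Gulch, Ridge, Cove, Hollow

P1 → Ridge (d²=410991529.00)
P2 → Gulch (d²=240207050.00)
P3 → Ridge (d²=370822322.00)
P4 → Cove (d²=240750100.00)
P5 → Hollow (d²=342472877.00)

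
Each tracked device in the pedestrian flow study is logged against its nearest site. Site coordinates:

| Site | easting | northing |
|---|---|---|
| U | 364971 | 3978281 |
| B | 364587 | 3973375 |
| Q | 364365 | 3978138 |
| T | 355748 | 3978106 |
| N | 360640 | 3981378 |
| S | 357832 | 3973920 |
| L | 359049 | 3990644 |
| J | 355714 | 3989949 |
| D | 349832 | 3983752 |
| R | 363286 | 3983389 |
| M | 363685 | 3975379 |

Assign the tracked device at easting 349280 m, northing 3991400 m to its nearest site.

J

Squared distances to each site:
U: 418315642.000; B: 559204874.000; Q: 403437869.000; T: 218565460.000; N: 229490084.000; S: 378687104.000; L: 96004897.000; J: 43501757.000; D: 58796608.000; R: 260344157.000; M: 464176466.000.
Minimum at J.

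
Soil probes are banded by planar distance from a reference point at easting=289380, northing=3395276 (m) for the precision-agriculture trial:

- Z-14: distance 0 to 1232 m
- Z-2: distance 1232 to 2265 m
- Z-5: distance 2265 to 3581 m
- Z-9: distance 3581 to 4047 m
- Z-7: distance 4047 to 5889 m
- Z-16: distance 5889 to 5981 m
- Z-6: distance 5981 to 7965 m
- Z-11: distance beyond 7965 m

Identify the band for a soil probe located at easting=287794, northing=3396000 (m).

Z-2

Distance = √((287794−289380)² + (3396000−3395276)²) = √(2515396.000 + 524176.000) = 1743.437 m.
1232 ≤ 1743.437 < 2265 → Z-2.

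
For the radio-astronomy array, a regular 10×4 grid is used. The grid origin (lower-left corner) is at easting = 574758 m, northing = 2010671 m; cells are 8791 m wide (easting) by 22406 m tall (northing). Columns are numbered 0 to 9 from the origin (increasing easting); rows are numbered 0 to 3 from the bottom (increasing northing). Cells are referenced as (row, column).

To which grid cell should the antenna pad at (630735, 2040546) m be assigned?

(1, 6)

Column index: ⌊(630735 − 574758) / 8791⌋ = ⌊6.368⌋ = 6
Row offset from origin: ⌊(2040546 − 2010671) / 22406⌋ = ⌊1.333⌋ = 1 → row 1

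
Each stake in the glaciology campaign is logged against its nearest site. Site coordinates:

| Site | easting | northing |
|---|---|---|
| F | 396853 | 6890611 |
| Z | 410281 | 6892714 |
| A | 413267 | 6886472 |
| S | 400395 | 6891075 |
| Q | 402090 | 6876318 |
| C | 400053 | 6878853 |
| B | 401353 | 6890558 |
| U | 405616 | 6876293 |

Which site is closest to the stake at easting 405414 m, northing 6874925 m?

Squared distances to each site:
F: 319341317.000; Z: 340136210.000; A: 195002818.000; S: 286012861.000; Q: 12989425.000; C: 44169505.000; B: 260882410.000; U: 1912228.000.
Minimum at U.

U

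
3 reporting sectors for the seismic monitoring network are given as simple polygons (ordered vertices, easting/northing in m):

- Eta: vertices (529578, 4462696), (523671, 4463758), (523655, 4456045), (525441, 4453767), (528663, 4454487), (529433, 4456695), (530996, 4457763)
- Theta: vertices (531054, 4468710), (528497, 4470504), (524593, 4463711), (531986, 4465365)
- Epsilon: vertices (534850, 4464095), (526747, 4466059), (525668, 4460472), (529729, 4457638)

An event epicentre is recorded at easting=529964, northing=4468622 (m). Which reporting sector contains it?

Cast a ray rightward from (529964, 4468622). For each polygon, the edges (by vertex number in listed order) whose endpoints lie on opposite sides of northing = 4468622, where each meets that height, and whether that is right or left of the point:
Eta: no edge straddles that height → 0 crossings.
Theta: 2–3 at easting≈527415.4 (left), 4–1 at easting≈531078.5 (right) → 1 crossing.
Epsilon: no edge straddles that height → 0 crossings.
Only Theta has an odd count, so the point is inside Theta.

Theta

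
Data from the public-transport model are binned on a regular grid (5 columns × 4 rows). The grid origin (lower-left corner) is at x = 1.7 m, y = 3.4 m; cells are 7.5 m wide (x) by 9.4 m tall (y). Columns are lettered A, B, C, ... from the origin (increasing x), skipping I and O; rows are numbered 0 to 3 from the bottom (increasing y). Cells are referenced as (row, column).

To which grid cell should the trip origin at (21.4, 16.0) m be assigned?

Column index: ⌊(21.4 − 1.7) / 7.5⌋ = ⌊2.627⌋ = 2 → column C
Row offset from origin: ⌊(16.0 − 3.4) / 9.4⌋ = ⌊1.340⌋ = 1 → row 1

(1, C)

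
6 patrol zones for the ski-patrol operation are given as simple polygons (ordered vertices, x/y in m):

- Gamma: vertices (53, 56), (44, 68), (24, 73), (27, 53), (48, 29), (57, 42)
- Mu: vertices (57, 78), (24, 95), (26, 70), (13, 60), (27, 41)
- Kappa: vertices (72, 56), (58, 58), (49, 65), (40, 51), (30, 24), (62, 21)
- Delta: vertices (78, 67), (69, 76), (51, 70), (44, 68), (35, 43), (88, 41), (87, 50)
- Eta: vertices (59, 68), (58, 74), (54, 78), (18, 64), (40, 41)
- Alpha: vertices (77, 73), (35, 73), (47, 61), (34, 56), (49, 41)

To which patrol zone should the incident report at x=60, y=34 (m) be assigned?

Kappa

Cast a ray rightward from (60, 34). For each polygon, the edges (by vertex number in listed order) whose endpoints lie on opposite sides of y = 34, where each meets that height, and whether that is right or left of the point:
Gamma: 4–5 at x≈43.6 (left), 5–6 at x≈51.5 (left) → 0 crossings.
Mu: no edge straddles that height → 0 crossings.
Kappa: 4–5 at x≈33.7 (left), 6–1 at x≈65.7 (right) → 1 crossing.
Delta: no edge straddles that height → 0 crossings.
Eta: no edge straddles that height → 0 crossings.
Alpha: no edge straddles that height → 0 crossings.
Only Kappa has an odd count, so the point is inside Kappa.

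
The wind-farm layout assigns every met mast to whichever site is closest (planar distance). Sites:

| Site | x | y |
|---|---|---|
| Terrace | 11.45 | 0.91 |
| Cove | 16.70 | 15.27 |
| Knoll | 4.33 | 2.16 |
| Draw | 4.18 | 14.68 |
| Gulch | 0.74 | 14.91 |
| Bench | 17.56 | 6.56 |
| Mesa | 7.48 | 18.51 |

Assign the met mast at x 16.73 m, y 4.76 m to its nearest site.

Bench

Squared distances to each site:
Terrace: 42.701; Cove: 110.461; Knoll: 160.520; Draw: 255.909; Gulch: 358.703; Bench: 3.929; Mesa: 274.625.
Minimum at Bench.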